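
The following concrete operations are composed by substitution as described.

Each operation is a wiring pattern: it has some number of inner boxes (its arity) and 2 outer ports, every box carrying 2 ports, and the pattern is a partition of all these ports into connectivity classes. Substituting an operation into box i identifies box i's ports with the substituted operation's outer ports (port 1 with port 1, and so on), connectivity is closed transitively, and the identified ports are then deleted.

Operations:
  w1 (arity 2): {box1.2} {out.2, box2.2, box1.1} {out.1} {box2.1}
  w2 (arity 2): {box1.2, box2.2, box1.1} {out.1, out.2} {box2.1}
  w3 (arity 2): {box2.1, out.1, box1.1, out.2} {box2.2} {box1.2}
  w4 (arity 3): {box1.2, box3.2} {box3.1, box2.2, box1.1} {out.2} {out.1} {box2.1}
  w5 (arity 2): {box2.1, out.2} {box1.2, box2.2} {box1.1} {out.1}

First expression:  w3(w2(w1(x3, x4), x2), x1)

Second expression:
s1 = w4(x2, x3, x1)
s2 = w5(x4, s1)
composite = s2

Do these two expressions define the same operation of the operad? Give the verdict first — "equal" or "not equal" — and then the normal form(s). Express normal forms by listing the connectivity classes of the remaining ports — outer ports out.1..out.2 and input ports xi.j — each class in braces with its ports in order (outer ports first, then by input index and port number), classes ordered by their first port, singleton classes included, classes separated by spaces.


not equal; the first gives {out.1, out.2, x1.1} {x1.2} {x2.1} {x2.2, x3.1, x4.2} {x3.2} {x4.1} and the second {out.1} {out.2} {x1.1, x2.1, x3.2} {x1.2, x2.2} {x3.1} {x4.1} {x4.2}

Reducing the first expression gives {out.1, out.2, x1.1} {x1.2} {x2.1} {x2.2, x3.1, x4.2} {x3.2} {x4.1}
Reducing the second expression gives {out.1} {out.2} {x1.1, x2.1, x3.2} {x1.2, x2.2} {x3.1} {x4.1} {x4.2}
No match — not equal.


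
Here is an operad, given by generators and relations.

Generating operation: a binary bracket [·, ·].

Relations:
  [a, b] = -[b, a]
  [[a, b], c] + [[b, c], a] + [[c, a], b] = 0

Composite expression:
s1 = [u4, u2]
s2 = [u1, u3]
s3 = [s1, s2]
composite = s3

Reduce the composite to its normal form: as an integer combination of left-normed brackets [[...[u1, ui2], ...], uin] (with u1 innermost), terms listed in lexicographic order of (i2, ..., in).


[[[u1, u3], u2], u4] - [[[u1, u3], u4], u2]

Expand each bracket as ab - ba; the u1-initial words give the coefficients.
Composite bracket: [[u4, u2], [u1, u3]]
Under [a, b] = ab - ba we get 8 signed associative words (2^3 = 8).
Keep just the words that open with u1:
  from u1u3u2u4, sign +1: term +[[[u1, u3], u2], u4]
  from u1u3u4u2, sign -1: term -[[[u1, u3], u4], u2]


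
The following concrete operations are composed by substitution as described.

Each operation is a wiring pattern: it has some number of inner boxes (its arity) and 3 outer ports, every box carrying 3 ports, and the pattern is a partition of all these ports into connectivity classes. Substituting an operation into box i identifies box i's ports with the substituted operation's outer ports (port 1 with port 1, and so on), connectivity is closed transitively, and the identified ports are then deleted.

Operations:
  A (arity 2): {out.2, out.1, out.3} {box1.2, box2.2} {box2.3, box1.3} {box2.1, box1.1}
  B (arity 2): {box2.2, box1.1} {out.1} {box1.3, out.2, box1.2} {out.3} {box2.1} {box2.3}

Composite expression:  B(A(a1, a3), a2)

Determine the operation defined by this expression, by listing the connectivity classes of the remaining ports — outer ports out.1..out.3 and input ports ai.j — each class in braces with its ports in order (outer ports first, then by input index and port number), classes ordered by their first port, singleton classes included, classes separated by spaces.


{out.1} {out.2, a2.2} {out.3} {a1.1, a3.1} {a1.2, a3.2} {a1.3, a3.3} {a2.1} {a2.3}

Treat the ports identified at B as solder joints: merge, then drop.
stage A: inputs (a1, a3), connectivity {out.1, out.2, out.3} {a1.1, a3.1} {a1.2, a3.2} {a1.3, a3.3}, out.j its boundary
stage B: inputs (a1, a3, a2), connectivity {out.1} {out.2, a2.2} {out.3} {a1.1, a3.1} {a1.2, a3.2} {a1.3, a3.3} {a2.1} {a2.3}, out.j its boundary


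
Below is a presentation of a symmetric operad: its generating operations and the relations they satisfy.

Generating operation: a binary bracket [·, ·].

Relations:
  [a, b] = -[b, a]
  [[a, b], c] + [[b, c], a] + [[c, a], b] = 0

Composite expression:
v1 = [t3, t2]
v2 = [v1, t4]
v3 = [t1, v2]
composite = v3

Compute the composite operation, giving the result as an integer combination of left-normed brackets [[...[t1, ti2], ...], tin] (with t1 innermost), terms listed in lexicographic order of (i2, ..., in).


Expand each bracket as ab - ba; the t1-initial words give the coefficients.
Composite bracket: [t1, [[t3, t2], t4]]
Each bracket splits as ab - ba, giving 8 signed words (2^3 = 8).
Coefficients come from the t1-initial words:
  t1t2t3t4 appears with sign -1, giving the term -[[[t1, t2], t3], t4]
  t1t3t2t4 appears with sign +1, giving the term +[[[t1, t3], t2], t4]
  t1t4t2t3 appears with sign +1, giving the term +[[[t1, t4], t2], t3]
  t1t4t3t2 appears with sign -1, giving the term -[[[t1, t4], t3], t2]

-[[[t1, t2], t3], t4] + [[[t1, t3], t2], t4] + [[[t1, t4], t2], t3] - [[[t1, t4], t3], t2]


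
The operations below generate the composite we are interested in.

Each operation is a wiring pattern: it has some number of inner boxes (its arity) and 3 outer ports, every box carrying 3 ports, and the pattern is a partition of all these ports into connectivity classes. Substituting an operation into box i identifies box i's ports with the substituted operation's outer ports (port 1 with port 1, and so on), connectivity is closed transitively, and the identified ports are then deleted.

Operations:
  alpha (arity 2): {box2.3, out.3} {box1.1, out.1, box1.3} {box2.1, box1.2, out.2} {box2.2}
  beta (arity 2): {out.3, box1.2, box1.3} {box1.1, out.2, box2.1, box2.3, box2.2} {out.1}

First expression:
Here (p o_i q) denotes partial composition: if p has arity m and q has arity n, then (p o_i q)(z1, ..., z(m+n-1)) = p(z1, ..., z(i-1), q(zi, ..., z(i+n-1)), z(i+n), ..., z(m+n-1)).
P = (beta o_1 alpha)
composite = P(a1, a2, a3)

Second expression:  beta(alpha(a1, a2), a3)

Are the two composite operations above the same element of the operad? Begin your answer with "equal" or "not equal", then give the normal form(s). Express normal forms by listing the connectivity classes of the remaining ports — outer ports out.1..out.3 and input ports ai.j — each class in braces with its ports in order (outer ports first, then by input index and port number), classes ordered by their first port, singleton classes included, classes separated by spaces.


equal; the common form is {out.1} {out.2, a1.1, a1.3, a3.1, a3.2, a3.3} {out.3, a1.2, a2.1, a2.3} {a2.2}

The first composite normalizes to {out.1} {out.2, a1.1, a1.3, a3.1, a3.2, a3.3} {out.3, a1.2, a2.1, a2.3} {a2.2}
The second composite normalizes to {out.1} {out.2, a1.1, a1.3, a3.1, a3.2, a3.3} {out.3, a1.2, a2.1, a2.3} {a2.2}
The forms coincide; equal.


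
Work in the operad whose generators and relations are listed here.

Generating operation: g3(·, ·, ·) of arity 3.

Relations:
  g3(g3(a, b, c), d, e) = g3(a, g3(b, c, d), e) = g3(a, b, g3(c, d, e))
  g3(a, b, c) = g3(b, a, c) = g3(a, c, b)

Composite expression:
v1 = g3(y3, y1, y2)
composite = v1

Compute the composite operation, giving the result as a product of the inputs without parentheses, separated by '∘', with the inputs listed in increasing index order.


y1 ∘ y2 ∘ y3

Reordering under g3 is free, so list the y-inputs canonically.
g3(y3, y1, y2) spells out as y3 ∘ y1 ∘ y2
sorting the factors by input index: y1 ∘ y2 ∘ y3


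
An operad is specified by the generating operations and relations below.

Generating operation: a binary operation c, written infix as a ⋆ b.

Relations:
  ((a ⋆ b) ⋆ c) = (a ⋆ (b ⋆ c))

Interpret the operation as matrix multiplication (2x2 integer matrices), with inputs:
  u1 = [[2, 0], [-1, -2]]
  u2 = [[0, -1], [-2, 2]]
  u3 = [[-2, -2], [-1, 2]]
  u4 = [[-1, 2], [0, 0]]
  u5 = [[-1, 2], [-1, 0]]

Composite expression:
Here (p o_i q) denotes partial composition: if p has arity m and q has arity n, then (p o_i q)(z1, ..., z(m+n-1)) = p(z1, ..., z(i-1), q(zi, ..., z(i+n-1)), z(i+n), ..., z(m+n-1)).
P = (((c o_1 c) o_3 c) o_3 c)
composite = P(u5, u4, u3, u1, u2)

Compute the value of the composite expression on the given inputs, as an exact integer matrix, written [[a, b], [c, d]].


[[-24, 18], [-24, 18]]

(u5 ⋆ u4) = [[1, -2], [1, -2]]
(u3 ⋆ u1) = [[-2, 4], [-4, -4]]
((u3 ⋆ u1) ⋆ u2) = [[-8, 10], [8, -4]]
((u5 ⋆ u4) ⋆ ((u3 ⋆ u1) ⋆ u2)) = [[-24, 18], [-24, 18]]


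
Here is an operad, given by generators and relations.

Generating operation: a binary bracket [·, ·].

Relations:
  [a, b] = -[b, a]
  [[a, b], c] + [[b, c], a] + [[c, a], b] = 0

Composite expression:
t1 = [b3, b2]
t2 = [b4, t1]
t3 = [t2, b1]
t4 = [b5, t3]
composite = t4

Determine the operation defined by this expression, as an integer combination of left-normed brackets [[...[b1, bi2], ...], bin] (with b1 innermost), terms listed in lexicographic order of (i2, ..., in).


[[[[b1, b2], b3], b4], b5] - [[[[b1, b3], b2], b4], b5] - [[[[b1, b4], b2], b3], b5] + [[[[b1, b4], b3], b2], b5]

Expand each bracket as ab - ba; the b1-initial words give the coefficients.
Composite bracket: [b5, [[b4, [b3, b2]], b1]]
Each bracket splits as ab - ba, giving 16 signed words (2^4 = 16).
The b1-initial words carry the normal form:
  b1b2b3b4b5 (sign +1) contributes +[[[[b1, b2], b3], b4], b5]
  b1b3b2b4b5 (sign -1) contributes -[[[[b1, b3], b2], b4], b5]
  b1b4b2b3b5 (sign -1) contributes -[[[[b1, b4], b2], b3], b5]
  b1b4b3b2b5 (sign +1) contributes +[[[[b1, b4], b3], b2], b5]


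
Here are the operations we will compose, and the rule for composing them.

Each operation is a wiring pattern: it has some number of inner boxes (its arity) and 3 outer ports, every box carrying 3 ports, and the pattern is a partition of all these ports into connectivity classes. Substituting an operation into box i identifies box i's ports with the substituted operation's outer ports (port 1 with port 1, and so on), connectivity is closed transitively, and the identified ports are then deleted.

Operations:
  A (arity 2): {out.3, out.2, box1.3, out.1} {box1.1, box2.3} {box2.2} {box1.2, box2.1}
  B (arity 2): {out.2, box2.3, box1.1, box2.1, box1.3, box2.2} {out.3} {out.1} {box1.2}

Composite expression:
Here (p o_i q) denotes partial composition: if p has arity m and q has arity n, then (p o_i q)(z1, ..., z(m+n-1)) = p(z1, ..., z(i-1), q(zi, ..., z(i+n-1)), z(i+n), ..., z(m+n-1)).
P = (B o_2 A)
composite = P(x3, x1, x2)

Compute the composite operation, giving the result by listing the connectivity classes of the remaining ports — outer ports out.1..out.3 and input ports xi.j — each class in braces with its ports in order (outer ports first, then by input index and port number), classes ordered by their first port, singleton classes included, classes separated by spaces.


{out.1} {out.2, x1.3, x3.1, x3.3} {out.3} {x1.1, x2.3} {x1.2, x2.1} {x2.2} {x3.2}


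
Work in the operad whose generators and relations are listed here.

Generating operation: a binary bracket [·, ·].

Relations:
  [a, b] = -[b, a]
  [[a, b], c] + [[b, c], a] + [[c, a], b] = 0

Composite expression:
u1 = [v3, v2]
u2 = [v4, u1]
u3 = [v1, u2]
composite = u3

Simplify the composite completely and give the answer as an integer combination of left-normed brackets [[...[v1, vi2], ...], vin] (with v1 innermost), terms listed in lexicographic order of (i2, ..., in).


[[[v1, v2], v3], v4] - [[[v1, v3], v2], v4] - [[[v1, v4], v2], v3] + [[[v1, v4], v3], v2]


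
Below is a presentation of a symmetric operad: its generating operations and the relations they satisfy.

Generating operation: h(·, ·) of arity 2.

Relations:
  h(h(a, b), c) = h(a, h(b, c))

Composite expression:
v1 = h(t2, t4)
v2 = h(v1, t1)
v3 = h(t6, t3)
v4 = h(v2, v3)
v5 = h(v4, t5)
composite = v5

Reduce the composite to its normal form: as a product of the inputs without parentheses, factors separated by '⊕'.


t2 ⊕ t4 ⊕ t1 ⊕ t6 ⊕ t3 ⊕ t5

All parenthesizations of h agree; list the t-inputs left to right.
h(t2, t4) spells out as t2 ⊕ t4
h(h(t2, t4), t1) spells out as t2 ⊕ t4 ⊕ t1
h(t6, t3) spells out as t6 ⊕ t3
h(h(h(t2, t4), t1), h(t6, t3)) spells out as t2 ⊕ t4 ⊕ t1 ⊕ t6 ⊕ t3
h(h(h(h(t2, t4), t1), h(t6, t3)), t5) spells out as t2 ⊕ t4 ⊕ t1 ⊕ t6 ⊕ t3 ⊕ t5


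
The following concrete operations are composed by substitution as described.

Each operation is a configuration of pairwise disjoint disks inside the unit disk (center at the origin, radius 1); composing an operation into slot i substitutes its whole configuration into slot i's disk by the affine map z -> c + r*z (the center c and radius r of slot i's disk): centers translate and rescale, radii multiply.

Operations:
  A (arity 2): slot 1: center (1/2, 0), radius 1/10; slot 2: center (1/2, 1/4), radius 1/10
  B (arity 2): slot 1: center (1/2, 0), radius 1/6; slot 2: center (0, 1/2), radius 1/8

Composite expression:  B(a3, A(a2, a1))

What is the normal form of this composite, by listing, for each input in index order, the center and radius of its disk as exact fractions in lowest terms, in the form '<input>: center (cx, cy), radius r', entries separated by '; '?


a1: center (1/16, 17/32), radius 1/80; a2: center (1/16, 1/2), radius 1/80; a3: center (1/2, 0), radius 1/6

Below B, radii multiply path by path; the a-disk centers shift.
a3: after 1 affine step, its disk has center (1/2, 0), radius 1/6
a2: after 2 affine steps, its disk has center (1/16, 1/2), radius 1/80
a1: after 2 affine steps, its disk has center (1/16, 17/32), radius 1/80


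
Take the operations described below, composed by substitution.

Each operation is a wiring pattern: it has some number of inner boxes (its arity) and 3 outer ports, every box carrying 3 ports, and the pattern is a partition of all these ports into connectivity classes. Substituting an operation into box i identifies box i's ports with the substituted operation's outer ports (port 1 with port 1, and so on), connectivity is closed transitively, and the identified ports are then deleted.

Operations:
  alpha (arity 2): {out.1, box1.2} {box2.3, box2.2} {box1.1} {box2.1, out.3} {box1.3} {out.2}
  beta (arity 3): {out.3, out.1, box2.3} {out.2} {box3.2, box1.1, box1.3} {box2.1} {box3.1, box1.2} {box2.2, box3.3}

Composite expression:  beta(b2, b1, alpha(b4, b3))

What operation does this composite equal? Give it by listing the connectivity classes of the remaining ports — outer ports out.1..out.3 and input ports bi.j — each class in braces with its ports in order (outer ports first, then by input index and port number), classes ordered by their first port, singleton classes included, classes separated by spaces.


{out.1, out.3, b1.3} {out.2} {b1.1} {b1.2, b3.1} {b2.1, b2.3} {b2.2, b4.2} {b3.2, b3.3} {b4.1} {b4.3}

Reachability decides: close wires over beta-identified ports.
after alpha, the pattern on (b4, b3) reads {out.1, b4.2} {out.2} {out.3, b3.1} {b3.2, b3.3} {b4.1} {b4.3} (out.j = its outer ports)
after beta, the pattern on (b2, b1, b4, b3) reads {out.1, out.3, b1.3} {out.2} {b1.1} {b1.2, b3.1} {b2.1, b2.3} {b2.2, b4.2} {b3.2, b3.3} {b4.1} {b4.3} (out.j = its outer ports)


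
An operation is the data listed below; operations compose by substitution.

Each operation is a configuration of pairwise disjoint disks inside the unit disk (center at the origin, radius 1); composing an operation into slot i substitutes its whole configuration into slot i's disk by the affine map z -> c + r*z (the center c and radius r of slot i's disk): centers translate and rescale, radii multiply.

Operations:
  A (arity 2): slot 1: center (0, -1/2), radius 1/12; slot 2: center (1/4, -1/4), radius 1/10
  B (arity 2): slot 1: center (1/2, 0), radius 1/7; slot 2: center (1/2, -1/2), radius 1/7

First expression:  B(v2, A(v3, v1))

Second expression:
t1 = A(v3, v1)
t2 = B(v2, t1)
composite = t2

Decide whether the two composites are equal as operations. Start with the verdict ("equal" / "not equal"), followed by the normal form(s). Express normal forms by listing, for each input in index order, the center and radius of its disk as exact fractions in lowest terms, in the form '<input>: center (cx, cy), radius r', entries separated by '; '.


equal; the common form is v1: center (15/28, -15/28), radius 1/70; v2: center (1/2, 0), radius 1/7; v3: center (1/2, -4/7), radius 1/84

Reducing the first expression gives v1: center (15/28, -15/28), radius 1/70; v2: center (1/2, 0), radius 1/7; v3: center (1/2, -4/7), radius 1/84
Reducing the second expression gives v1: center (15/28, -15/28), radius 1/70; v2: center (1/2, 0), radius 1/7; v3: center (1/2, -4/7), radius 1/84
Same normal form: equal.


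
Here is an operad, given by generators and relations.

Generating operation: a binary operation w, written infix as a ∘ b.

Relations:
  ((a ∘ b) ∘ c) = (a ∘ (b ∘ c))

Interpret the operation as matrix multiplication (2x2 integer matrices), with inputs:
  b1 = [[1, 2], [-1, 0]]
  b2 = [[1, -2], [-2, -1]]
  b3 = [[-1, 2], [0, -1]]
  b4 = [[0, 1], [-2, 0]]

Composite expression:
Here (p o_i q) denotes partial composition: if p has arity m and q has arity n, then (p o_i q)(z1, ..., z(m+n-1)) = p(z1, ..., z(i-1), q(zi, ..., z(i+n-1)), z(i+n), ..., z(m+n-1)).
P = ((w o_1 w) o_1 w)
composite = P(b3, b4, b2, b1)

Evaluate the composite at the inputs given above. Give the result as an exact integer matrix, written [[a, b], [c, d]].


[[-11, -4], [6, 4]]


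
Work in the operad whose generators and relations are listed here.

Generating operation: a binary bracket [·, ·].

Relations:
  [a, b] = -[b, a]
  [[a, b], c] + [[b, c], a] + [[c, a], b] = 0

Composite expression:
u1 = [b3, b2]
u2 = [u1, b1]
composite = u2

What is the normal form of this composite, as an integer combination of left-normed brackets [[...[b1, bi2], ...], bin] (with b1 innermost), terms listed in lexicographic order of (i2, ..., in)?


[[b1, b2], b3] - [[b1, b3], b2]

Expand each bracket as ab - ba; the b1-initial words give the coefficients.
Composite bracket: [[b3, b2], b1]
Expanding via [a, b] = ab - ba: 4 signed words (2^2 = 4).
Words beginning with b1 determine it all:
  b1b2b3 (sign +1) contributes +[[b1, b2], b3]
  b1b3b2 (sign -1) contributes -[[b1, b3], b2]


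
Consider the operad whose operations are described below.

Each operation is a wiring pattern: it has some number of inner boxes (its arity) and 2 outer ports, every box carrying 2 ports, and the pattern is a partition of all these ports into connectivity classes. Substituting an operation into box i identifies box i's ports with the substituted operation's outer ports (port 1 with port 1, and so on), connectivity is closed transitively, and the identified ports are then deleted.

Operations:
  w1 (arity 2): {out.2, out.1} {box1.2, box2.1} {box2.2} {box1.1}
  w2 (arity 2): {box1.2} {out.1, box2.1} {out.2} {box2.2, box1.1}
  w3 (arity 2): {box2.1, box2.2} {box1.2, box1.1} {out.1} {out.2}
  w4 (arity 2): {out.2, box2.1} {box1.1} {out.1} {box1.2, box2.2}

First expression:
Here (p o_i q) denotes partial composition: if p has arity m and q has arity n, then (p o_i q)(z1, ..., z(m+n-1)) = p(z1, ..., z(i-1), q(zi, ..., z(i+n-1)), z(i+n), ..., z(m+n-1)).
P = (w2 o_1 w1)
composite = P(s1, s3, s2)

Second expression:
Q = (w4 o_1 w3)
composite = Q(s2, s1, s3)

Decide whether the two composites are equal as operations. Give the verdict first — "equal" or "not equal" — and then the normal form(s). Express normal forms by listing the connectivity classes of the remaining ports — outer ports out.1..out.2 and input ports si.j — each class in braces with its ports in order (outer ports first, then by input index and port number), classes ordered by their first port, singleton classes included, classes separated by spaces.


Normal form of the first expression: {out.1, s2.1} {out.2} {s1.1} {s1.2, s3.1} {s2.2} {s3.2}
Normal form of the second expression: {out.1} {out.2, s3.1} {s1.1, s1.2} {s2.1, s2.2} {s3.2}
Distinct normal forms: not equal.

not equal; first: {out.1, s2.1} {out.2} {s1.1} {s1.2, s3.1} {s2.2} {s3.2}; second: {out.1} {out.2, s3.1} {s1.1, s1.2} {s2.1, s2.2} {s3.2}


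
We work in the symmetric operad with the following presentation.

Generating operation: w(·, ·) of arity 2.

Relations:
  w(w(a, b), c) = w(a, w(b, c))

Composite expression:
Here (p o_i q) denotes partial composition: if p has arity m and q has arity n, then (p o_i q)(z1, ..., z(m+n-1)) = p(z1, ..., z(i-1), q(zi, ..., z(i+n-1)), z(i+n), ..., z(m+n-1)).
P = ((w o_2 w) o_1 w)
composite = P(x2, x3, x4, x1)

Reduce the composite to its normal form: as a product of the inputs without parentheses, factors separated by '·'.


x2 · x3 · x4 · x1

Key point: w is associative — brackets drop, the x-order remains.
w(x2, x3) collapses to x2 · x3
w(x4, x1) collapses to x4 · x1
w(w(x2, x3), w(x4, x1)) collapses to x2 · x3 · x4 · x1


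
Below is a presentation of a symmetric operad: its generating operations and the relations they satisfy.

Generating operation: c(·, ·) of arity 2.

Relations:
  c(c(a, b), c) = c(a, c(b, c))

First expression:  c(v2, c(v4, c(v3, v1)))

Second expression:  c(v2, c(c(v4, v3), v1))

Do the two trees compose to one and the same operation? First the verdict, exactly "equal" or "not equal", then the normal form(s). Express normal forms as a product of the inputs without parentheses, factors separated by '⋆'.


equal; the common form is v2 ⋆ v4 ⋆ v3 ⋆ v1

In normal form, the first expression is v2 ⋆ v4 ⋆ v3 ⋆ v1
In normal form, the second expression is v2 ⋆ v4 ⋆ v3 ⋆ v1
Same normal form: equal.


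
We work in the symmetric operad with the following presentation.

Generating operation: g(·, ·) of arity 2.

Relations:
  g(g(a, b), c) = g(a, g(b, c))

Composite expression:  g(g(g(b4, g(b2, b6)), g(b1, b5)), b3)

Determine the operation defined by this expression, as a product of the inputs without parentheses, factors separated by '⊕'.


b4 ⊕ b2 ⊕ b6 ⊕ b1 ⊕ b5 ⊕ b3


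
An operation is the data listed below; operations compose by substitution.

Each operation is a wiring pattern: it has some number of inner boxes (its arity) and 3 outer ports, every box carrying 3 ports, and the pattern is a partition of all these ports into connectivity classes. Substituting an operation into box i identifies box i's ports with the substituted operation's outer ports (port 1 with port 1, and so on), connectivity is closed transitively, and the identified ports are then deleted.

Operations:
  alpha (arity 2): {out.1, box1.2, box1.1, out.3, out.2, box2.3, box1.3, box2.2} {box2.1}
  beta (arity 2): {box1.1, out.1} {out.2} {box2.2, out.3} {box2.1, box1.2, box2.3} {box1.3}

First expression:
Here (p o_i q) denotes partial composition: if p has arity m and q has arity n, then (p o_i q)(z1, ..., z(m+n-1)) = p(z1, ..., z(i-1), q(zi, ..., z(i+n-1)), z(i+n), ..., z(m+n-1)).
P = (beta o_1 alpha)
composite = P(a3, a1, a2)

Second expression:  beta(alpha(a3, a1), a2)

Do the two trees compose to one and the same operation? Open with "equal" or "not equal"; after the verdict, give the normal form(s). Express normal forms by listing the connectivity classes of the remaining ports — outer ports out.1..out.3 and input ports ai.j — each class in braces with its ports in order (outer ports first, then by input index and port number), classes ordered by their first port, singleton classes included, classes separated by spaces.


equal; both compose to {out.1, a1.2, a1.3, a2.1, a2.3, a3.1, a3.2, a3.3} {out.2} {out.3, a2.2} {a1.1}

The first expression, normalized: {out.1, a1.2, a1.3, a2.1, a2.3, a3.1, a3.2, a3.3} {out.2} {out.3, a2.2} {a1.1}
The second expression, normalized: {out.1, a1.2, a1.3, a2.1, a2.3, a3.1, a3.2, a3.3} {out.2} {out.3, a2.2} {a1.1}
Same normal form: equal.


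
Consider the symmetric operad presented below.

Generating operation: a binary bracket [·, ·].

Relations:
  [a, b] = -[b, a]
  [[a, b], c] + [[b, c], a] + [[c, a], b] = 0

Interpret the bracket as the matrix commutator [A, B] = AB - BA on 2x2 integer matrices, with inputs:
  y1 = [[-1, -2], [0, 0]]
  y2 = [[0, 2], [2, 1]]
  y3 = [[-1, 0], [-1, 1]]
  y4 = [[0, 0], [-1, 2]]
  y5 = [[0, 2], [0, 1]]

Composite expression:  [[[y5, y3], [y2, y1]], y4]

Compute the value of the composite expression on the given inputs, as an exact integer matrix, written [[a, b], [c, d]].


[[48, -96], [24, -48]]

[y5, y3] = [[-2, 4], [-1, 2]]
[y2, y1] = [[4, 4], [-2, -4]]
[[y5, y3], [y2, y1]] = [[-4, -48], [-16, 4]]
[[[y5, y3], [y2, y1]], y4] = [[48, -96], [24, -48]]


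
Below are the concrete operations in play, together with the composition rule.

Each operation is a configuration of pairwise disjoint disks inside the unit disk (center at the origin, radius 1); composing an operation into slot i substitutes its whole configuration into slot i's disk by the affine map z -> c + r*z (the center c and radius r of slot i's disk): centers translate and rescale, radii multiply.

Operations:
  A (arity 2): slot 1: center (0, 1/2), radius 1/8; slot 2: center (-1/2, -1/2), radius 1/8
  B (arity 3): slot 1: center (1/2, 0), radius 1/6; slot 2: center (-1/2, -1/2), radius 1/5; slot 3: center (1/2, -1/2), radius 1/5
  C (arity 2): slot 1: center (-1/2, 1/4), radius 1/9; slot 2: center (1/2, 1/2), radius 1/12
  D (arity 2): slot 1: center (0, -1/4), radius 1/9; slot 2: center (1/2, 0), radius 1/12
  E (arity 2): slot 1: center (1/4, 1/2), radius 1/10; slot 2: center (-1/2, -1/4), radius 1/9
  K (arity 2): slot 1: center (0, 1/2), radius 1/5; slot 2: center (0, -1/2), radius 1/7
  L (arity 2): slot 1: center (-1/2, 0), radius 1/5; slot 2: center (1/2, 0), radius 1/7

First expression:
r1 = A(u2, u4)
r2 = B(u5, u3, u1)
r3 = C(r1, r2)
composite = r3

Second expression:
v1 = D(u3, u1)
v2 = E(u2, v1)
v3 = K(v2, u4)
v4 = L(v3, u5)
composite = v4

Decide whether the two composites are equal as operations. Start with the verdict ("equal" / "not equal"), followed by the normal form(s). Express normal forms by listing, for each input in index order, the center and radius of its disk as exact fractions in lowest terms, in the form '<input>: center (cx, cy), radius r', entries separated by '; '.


not equal; first: u1: center (13/24, 11/24), radius 1/60; u2: center (-1/2, 11/36), radius 1/72; u3: center (11/24, 11/24), radius 1/60; u4: center (-5/9, 7/36), radius 1/72; u5: center (13/24, 1/2), radius 1/72; second: u1: center (-233/450, 9/100), radius 1/2700; u2: center (-49/100, 3/25), radius 1/250; u3: center (-13/25, 4/45), radius 1/2025; u4: center (-1/2, -1/10), radius 1/35; u5: center (1/2, 0), radius 1/7


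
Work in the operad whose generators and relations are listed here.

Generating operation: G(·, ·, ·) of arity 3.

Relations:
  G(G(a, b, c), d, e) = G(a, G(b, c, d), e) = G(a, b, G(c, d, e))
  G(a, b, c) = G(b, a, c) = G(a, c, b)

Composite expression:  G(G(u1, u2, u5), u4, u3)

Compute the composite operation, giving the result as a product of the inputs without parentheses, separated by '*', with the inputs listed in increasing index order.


u1 * u2 * u3 * u4 * u5

Key point: G commutes, so take the u-inputs in any fixed order.
G(u1, u2, u5) collapses to u1 * u2 * u5
G(G(u1, u2, u5), u4, u3) collapses to u1 * u2 * u5 * u4 * u3
reordering the factors by index: u1 * u2 * u3 * u4 * u5


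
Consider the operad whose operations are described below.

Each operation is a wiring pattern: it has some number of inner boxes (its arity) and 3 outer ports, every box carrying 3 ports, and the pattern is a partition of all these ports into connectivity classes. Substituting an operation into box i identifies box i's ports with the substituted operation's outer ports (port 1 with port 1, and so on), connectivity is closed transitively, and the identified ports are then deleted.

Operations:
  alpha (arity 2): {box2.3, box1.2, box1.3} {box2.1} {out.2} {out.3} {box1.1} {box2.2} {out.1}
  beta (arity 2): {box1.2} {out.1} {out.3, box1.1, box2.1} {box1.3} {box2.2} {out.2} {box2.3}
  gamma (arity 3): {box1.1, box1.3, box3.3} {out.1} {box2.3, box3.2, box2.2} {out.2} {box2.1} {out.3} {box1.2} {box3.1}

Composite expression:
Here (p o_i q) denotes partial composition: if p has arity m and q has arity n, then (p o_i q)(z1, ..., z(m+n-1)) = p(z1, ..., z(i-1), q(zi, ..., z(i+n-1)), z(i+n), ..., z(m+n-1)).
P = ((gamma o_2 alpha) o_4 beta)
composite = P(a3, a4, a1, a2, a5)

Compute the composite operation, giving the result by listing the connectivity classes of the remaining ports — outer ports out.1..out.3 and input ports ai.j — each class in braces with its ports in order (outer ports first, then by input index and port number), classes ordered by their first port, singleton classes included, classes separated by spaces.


{out.1} {out.2} {out.3} {a1.1} {a1.2} {a1.3, a4.2, a4.3} {a2.1, a3.1, a3.3, a5.1} {a2.2} {a2.3} {a3.2} {a4.1} {a5.2} {a5.3}

After gluing at gamma, chains via deleted ports link the a-ports.
after alpha, the pattern on (a4, a1) reads {out.1} {out.2} {out.3} {a1.1} {a1.2} {a1.3, a4.2, a4.3} {a4.1} (out.j = its outer ports)
after beta, the pattern on (a2, a5) reads {out.1} {out.2} {out.3, a2.1, a5.1} {a2.2} {a2.3} {a5.2} {a5.3} (out.j = its outer ports)
after gamma, the pattern on (a3, a4, a1, a2, a5) reads {out.1} {out.2} {out.3} {a1.1} {a1.2} {a1.3, a4.2, a4.3} {a2.1, a3.1, a3.3, a5.1} {a2.2} {a2.3} {a3.2} {a4.1} {a5.2} {a5.3} (out.j = its outer ports)


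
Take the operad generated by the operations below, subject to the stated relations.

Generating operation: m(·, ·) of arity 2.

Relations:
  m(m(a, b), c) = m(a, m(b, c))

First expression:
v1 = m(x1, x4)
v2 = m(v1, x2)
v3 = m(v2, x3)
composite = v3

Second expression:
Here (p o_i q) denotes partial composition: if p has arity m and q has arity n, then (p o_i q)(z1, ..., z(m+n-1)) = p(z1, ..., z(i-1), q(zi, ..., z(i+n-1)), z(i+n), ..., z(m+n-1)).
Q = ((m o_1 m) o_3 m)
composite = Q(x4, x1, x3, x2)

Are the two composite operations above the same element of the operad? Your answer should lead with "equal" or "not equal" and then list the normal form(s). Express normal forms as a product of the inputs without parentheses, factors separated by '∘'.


not equal; the first gives x1 ∘ x4 ∘ x2 ∘ x3 and the second x4 ∘ x1 ∘ x3 ∘ x2


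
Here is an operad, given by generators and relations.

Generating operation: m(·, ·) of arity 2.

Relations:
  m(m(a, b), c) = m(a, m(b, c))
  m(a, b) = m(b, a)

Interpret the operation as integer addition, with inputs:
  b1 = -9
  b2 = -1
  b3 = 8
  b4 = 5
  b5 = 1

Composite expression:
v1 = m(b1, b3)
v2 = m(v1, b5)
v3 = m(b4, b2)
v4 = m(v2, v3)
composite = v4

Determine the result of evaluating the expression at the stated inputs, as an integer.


4

m(b1, b3) = -1
m(m(b1, b3), b5) = 0
m(b4, b2) = 4
m(m(m(b1, b3), b5), m(b4, b2)) = 4


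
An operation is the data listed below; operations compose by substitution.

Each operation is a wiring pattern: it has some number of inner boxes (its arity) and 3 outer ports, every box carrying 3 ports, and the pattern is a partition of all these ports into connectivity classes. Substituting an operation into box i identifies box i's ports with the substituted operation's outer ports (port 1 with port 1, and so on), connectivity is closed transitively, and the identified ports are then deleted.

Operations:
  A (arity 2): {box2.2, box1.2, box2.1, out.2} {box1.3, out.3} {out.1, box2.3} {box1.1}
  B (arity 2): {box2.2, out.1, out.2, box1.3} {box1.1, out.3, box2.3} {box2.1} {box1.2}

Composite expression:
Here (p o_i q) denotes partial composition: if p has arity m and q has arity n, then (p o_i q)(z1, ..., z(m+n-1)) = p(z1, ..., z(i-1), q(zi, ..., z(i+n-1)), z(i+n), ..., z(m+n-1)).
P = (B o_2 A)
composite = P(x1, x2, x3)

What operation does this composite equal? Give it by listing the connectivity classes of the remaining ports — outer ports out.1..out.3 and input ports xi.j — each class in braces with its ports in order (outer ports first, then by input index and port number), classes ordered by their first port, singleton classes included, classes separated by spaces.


{out.1, out.2, x1.3, x2.2, x3.1, x3.2} {out.3, x1.1, x2.3} {x1.2} {x2.1} {x3.3}

Substituting into B glues patterns; closure does the rest.
after A, the pattern on (x2, x3) reads {out.1, x3.3} {out.2, x2.2, x3.1, x3.2} {out.3, x2.3} {x2.1} (out.j = its outer ports)
after B, the pattern on (x1, x2, x3) reads {out.1, out.2, x1.3, x2.2, x3.1, x3.2} {out.3, x1.1, x2.3} {x1.2} {x2.1} {x3.3} (out.j = its outer ports)


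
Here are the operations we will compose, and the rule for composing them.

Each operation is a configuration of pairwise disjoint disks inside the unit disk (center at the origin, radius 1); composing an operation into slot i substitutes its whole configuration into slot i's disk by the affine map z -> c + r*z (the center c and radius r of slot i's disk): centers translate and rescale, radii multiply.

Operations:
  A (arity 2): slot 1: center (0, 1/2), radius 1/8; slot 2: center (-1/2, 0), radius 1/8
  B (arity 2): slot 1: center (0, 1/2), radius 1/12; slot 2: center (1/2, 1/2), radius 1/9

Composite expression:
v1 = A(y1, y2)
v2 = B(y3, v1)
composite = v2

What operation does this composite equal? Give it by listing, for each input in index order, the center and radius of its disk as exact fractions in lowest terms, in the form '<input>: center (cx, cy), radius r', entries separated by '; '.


y1: center (1/2, 5/9), radius 1/72; y2: center (4/9, 1/2), radius 1/72; y3: center (0, 1/2), radius 1/12

Nesting under B composes maps z -> c + r*z down each y-path.
y3: after 1 affine step, its disk has center (0, 1/2), radius 1/12
y1: after 2 affine steps, its disk has center (1/2, 5/9), radius 1/72
y2: after 2 affine steps, its disk has center (4/9, 1/2), radius 1/72


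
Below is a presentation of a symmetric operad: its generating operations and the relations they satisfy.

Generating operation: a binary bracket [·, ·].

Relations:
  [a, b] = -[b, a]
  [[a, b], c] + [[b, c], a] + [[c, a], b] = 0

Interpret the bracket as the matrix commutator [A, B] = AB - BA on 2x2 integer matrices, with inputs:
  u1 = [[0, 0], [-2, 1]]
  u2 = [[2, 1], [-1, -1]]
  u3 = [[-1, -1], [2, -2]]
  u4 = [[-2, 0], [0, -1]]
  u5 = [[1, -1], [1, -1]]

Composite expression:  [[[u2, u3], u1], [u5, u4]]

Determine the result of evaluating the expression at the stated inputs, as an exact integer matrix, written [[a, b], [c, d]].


[u2, u3] = [[1, -4], [-7, -1]]
[[u2, u3], u1] = [[8, -4], [11, -8]]
[u5, u4] = [[0, -1], [-1, 0]]
[[[u2, u3], u1], [u5, u4]] = [[15, -16], [16, -15]]

[[15, -16], [16, -15]]


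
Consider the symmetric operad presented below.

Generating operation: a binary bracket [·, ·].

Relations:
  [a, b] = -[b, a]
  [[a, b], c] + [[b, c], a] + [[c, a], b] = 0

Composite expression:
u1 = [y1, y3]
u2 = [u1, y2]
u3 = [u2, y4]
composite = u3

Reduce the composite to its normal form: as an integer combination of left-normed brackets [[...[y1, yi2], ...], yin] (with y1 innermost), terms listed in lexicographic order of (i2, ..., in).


[[[y1, y3], y2], y4]

Left-normed coefficients sit on the y1-initial expansion words.
Composite bracket: [[[y1, y3], y2], y4]
Applying ab - ba throughout gives 8 signed words (2^3 = 8).
Words beginning with y1 determine it all:
  the word y1y3y2y4 carries sign +1 and contributes +[[[y1, y3], y2], y4]


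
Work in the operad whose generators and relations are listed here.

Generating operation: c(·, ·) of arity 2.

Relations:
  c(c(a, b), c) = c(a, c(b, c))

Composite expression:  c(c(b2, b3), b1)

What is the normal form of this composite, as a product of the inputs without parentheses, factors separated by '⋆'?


b2 ⋆ b3 ⋆ b1

Associativity of c dissolves the nesting; only the b-input order survives.
c(b2, b3) collapses to b2 ⋆ b3
c(c(b2, b3), b1) collapses to b2 ⋆ b3 ⋆ b1


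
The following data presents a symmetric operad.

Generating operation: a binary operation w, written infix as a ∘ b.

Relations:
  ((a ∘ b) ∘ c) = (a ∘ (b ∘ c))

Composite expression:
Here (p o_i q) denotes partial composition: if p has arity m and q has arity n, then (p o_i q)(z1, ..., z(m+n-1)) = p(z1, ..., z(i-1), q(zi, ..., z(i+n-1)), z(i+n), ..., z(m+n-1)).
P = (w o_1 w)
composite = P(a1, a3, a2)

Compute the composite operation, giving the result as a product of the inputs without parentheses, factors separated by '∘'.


a1 ∘ a3 ∘ a2

All parenthesizations of w agree; list the a-inputs left to right.
(a1 ∘ a3) unparenthesizes to a1 ∘ a3
((a1 ∘ a3) ∘ a2) unparenthesizes to a1 ∘ a3 ∘ a2


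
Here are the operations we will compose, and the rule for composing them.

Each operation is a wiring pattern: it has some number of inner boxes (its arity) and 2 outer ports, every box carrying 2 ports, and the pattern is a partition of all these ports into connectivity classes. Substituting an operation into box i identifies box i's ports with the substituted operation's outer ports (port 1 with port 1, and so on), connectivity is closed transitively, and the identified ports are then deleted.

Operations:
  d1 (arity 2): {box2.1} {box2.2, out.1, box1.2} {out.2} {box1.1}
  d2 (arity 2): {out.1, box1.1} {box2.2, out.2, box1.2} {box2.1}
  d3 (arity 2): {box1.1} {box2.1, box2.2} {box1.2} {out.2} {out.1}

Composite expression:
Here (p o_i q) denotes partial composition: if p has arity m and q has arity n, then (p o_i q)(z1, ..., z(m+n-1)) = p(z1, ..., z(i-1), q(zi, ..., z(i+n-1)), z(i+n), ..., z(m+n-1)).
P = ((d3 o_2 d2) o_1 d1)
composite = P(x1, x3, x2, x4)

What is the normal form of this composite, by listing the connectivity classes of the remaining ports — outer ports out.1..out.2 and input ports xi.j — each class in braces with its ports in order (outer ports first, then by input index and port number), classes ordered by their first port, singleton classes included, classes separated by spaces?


{out.1} {out.2} {x1.1} {x1.2, x3.2} {x2.1, x2.2, x4.2} {x3.1} {x4.1}

Connectivity passes through glued d3-boundaries; trace each wire chain.
stage d1: inputs (x1, x3), connectivity {out.1, x1.2, x3.2} {out.2} {x1.1} {x3.1}, out.j its boundary
stage d2: inputs (x2, x4), connectivity {out.1, x2.1} {out.2, x2.2, x4.2} {x4.1}, out.j its boundary
stage d3: inputs (x1, x3, x2, x4), connectivity {out.1} {out.2} {x1.1} {x1.2, x3.2} {x2.1, x2.2, x4.2} {x3.1} {x4.1}, out.j its boundary


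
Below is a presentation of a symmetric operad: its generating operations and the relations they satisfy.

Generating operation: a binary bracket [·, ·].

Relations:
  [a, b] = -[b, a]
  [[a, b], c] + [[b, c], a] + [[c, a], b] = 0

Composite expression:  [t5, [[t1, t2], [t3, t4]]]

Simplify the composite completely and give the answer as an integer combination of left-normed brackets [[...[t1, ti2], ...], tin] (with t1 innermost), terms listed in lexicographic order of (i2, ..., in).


-[[[[t1, t2], t3], t4], t5] + [[[[t1, t2], t4], t3], t5]

Expand each bracket as ab - ba; the t1-initial words give the coefficients.
Composite bracket: [t5, [[t1, t2], [t3, t4]]]
The bracket unfolds into 16 signed words via [a, b] = ab - ba (2^4 = 16).
Only words starting with t1 matter:
  the word t1t2t3t4t5 carries sign -1 and contributes -[[[[t1, t2], t3], t4], t5]
  the word t1t2t4t3t5 carries sign +1 and contributes +[[[[t1, t2], t4], t3], t5]


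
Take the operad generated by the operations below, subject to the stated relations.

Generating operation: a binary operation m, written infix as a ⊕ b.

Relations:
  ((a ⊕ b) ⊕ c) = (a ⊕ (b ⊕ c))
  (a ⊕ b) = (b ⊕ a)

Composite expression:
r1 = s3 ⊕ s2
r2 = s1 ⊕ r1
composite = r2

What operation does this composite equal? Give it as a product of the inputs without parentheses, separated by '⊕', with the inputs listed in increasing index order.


s1 ⊕ s2 ⊕ s3

Reordering under m is free, so list the s-inputs canonically.
(s3 ⊕ s2) linearizes to s3 ⊕ s2
(s1 ⊕ (s3 ⊕ s2)) linearizes to s1 ⊕ s3 ⊕ s2
reordering the factors by index: s1 ⊕ s2 ⊕ s3
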